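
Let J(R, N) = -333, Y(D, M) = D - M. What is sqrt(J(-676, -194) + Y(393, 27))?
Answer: sqrt(33) ≈ 5.7446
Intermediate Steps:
sqrt(J(-676, -194) + Y(393, 27)) = sqrt(-333 + (393 - 1*27)) = sqrt(-333 + (393 - 27)) = sqrt(-333 + 366) = sqrt(33)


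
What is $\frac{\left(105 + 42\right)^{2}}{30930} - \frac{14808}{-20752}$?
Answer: $\frac{9442098}{6686035} \approx 1.4122$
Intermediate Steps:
$\frac{\left(105 + 42\right)^{2}}{30930} - \frac{14808}{-20752} = 147^{2} \cdot \frac{1}{30930} - - \frac{1851}{2594} = 21609 \cdot \frac{1}{30930} + \frac{1851}{2594} = \frac{7203}{10310} + \frac{1851}{2594} = \frac{9442098}{6686035}$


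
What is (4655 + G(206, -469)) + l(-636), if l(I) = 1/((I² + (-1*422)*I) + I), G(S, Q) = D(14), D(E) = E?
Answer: 3138744589/672252 ≈ 4669.0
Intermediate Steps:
G(S, Q) = 14
l(I) = 1/(I² - 421*I) (l(I) = 1/((I² - 422*I) + I) = 1/(I² - 421*I))
(4655 + G(206, -469)) + l(-636) = (4655 + 14) + 1/((-636)*(-421 - 636)) = 4669 - 1/636/(-1057) = 4669 - 1/636*(-1/1057) = 4669 + 1/672252 = 3138744589/672252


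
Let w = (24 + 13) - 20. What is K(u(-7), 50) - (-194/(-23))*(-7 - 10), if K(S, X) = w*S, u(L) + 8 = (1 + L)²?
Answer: 14246/23 ≈ 619.39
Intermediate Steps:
w = 17 (w = 37 - 20 = 17)
u(L) = -8 + (1 + L)²
K(S, X) = 17*S
K(u(-7), 50) - (-194/(-23))*(-7 - 10) = 17*(-8 + (1 - 7)²) - (-194/(-23))*(-7 - 10) = 17*(-8 + (-6)²) - (-194*(-1/23))*(-17) = 17*(-8 + 36) - 194*(-17)/23 = 17*28 - 1*(-3298/23) = 476 + 3298/23 = 14246/23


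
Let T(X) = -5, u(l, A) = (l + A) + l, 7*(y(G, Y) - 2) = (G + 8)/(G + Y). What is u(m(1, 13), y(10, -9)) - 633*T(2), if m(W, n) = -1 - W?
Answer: 22159/7 ≈ 3165.6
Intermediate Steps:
y(G, Y) = 2 + (8 + G)/(7*(G + Y)) (y(G, Y) = 2 + ((G + 8)/(G + Y))/7 = 2 + ((8 + G)/(G + Y))/7 = 2 + (8 + G)/(7*(G + Y)))
u(l, A) = A + 2*l (u(l, A) = (A + l) + l = A + 2*l)
u(m(1, 13), y(10, -9)) - 633*T(2) = ((8 + 14*(-9) + 15*10)/(7*(10 - 9)) + 2*(-1 - 1*1)) - 633*(-5) = ((⅐)*(8 - 126 + 150)/1 + 2*(-1 - 1)) + 3165 = ((⅐)*1*32 + 2*(-2)) + 3165 = (32/7 - 4) + 3165 = 4/7 + 3165 = 22159/7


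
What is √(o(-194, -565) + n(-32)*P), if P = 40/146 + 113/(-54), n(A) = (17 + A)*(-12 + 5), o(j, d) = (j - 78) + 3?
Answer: I*√88239626/438 ≈ 21.447*I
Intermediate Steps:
o(j, d) = -75 + j (o(j, d) = (-78 + j) + 3 = -75 + j)
n(A) = -119 - 7*A (n(A) = (17 + A)*(-7) = -119 - 7*A)
P = -7169/3942 (P = 40*(1/146) + 113*(-1/54) = 20/73 - 113/54 = -7169/3942 ≈ -1.8186)
√(o(-194, -565) + n(-32)*P) = √((-75 - 194) + (-119 - 7*(-32))*(-7169/3942)) = √(-269 + (-119 + 224)*(-7169/3942)) = √(-269 + 105*(-7169/3942)) = √(-269 - 250915/1314) = √(-604381/1314) = I*√88239626/438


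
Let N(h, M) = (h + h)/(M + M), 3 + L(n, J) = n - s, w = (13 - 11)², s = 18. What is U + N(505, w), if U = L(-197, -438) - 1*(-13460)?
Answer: 53473/4 ≈ 13368.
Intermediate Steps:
w = 4 (w = 2² = 4)
L(n, J) = -21 + n (L(n, J) = -3 + (n - 1*18) = -3 + (n - 18) = -3 + (-18 + n) = -21 + n)
N(h, M) = h/M (N(h, M) = (2*h)/((2*M)) = (2*h)*(1/(2*M)) = h/M)
U = 13242 (U = (-21 - 197) - 1*(-13460) = -218 + 13460 = 13242)
U + N(505, w) = 13242 + 505/4 = 53473/4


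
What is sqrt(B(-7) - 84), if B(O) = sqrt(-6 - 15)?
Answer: sqrt(-84 + I*sqrt(21)) ≈ 0.2499 + 9.1686*I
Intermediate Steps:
B(O) = I*sqrt(21) (B(O) = sqrt(-21) = I*sqrt(21))
sqrt(B(-7) - 84) = sqrt(I*sqrt(21) - 84) = sqrt(-84 + I*sqrt(21))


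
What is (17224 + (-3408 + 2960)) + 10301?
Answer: 27077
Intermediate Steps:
(17224 + (-3408 + 2960)) + 10301 = (17224 - 448) + 10301 = 16776 + 10301 = 27077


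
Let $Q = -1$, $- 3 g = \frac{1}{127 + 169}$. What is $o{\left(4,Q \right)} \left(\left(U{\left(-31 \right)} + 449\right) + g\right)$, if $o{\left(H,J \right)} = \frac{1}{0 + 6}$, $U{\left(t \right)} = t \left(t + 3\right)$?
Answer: $\frac{1169495}{5328} \approx 219.5$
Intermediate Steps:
$U{\left(t \right)} = t \left(3 + t\right)$
$g = - \frac{1}{888}$ ($g = - \frac{1}{3 \left(127 + 169\right)} = - \frac{1}{3 \cdot 296} = \left(- \frac{1}{3}\right) \frac{1}{296} = - \frac{1}{888} \approx -0.0011261$)
$o{\left(H,J \right)} = \frac{1}{6}$
$o{\left(4,Q \right)} \left(\left(U{\left(-31 \right)} + 449\right) + g\right) = \frac{\left(- 31 \left(3 - 31\right) + 449\right) - \frac{1}{888}}{6} = \frac{\left(\left(-31\right) \left(-28\right) + 449\right) - \frac{1}{888}}{6} = \frac{\left(868 + 449\right) - \frac{1}{888}}{6} = \frac{1317 - \frac{1}{888}}{6} = \frac{1}{6} \cdot \frac{1169495}{888} = \frac{1169495}{5328}$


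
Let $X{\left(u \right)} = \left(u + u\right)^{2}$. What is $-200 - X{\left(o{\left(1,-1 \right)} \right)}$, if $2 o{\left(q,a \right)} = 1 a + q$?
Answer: $-200$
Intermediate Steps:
$o{\left(q,a \right)} = \frac{a}{2} + \frac{q}{2}$ ($o{\left(q,a \right)} = \frac{1 a + q}{2} = \frac{a + q}{2} = \frac{a}{2} + \frac{q}{2}$)
$X{\left(u \right)} = 4 u^{2}$ ($X{\left(u \right)} = \left(2 u\right)^{2} = 4 u^{2}$)
$-200 - X{\left(o{\left(1,-1 \right)} \right)} = -200 - 4 \left(\frac{1}{2} \left(-1\right) + \frac{1}{2} \cdot 1\right)^{2} = -200 - 4 \left(- \frac{1}{2} + \frac{1}{2}\right)^{2} = -200 - 4 \cdot 0^{2} = -200 - 4 \cdot 0 = -200 - 0 = -200 + 0 = -200$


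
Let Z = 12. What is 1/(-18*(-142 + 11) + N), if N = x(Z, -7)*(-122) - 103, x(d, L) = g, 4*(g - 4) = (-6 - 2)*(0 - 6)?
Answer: 1/303 ≈ 0.0033003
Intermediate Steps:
g = 16 (g = 4 + ((-6 - 2)*(0 - 6))/4 = 4 + (-8*(-6))/4 = 4 + (1/4)*48 = 4 + 12 = 16)
x(d, L) = 16
N = -2055 (N = 16*(-122) - 103 = -1952 - 103 = -2055)
1/(-18*(-142 + 11) + N) = 1/(-18*(-142 + 11) - 2055) = 1/(-18*(-131) - 2055) = 1/(2358 - 2055) = 1/303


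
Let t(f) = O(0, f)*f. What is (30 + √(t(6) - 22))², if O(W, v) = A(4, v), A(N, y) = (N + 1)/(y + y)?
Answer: (60 + I*√78)²/4 ≈ 880.5 + 264.95*I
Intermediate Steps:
A(N, y) = (1 + N)/(2*y) (A(N, y) = (1 + N)/((2*y)) = (1 + N)*(1/(2*y)) = (1 + N)/(2*y))
O(W, v) = 5/(2*v) (O(W, v) = (1 + 4)/(2*v) = (½)*5/v = 5/(2*v))
t(f) = 5/2 (t(f) = (5/(2*f))*f = 5/2)
(30 + √(t(6) - 22))² = (30 + √(5/2 - 22))² = (30 + √(-39/2))² = (30 + I*√78/2)²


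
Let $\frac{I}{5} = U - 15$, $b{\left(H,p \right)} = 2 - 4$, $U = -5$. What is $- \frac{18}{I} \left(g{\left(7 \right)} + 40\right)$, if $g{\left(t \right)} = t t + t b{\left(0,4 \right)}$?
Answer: $\frac{27}{2} \approx 13.5$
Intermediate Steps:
$b{\left(H,p \right)} = -2$
$I = -100$ ($I = 5 \left(-5 - 15\right) = 5 \left(-20\right) = -100$)
$g{\left(t \right)} = t^{2} - 2 t$ ($g{\left(t \right)} = t t + t \left(-2\right) = t^{2} - 2 t$)
$- \frac{18}{I} \left(g{\left(7 \right)} + 40\right) = - \frac{18}{-100} \left(7 \left(-2 + 7\right) + 40\right) = \left(-18\right) \left(- \frac{1}{100}\right) \left(7 \cdot 5 + 40\right) = \frac{9 \left(35 + 40\right)}{50} = \frac{9}{50} \cdot 75 = \frac{27}{2}$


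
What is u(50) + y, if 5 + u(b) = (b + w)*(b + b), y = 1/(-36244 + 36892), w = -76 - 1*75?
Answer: -6548039/648 ≈ -10105.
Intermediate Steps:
w = -151 (w = -76 - 75 = -151)
y = 1/648 ≈ 0.0015432
u(b) = -5 + 2*b*(-151 + b) (u(b) = -5 + (b - 151)*(b + b) = -5 + (-151 + b)*(2*b) = -5 + 2*b*(-151 + b))
u(50) + y = (-5 - 302*50 + 2*50**2) + 1/648 = (-5 - 15100 + 2*2500) + 1/648 = (-5 - 15100 + 5000) + 1/648 = -10105 + 1/648 = -6548039/648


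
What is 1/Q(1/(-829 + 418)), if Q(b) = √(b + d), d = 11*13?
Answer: √6038823/29386 ≈ 0.083625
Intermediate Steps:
d = 143
Q(b) = √(143 + b) (Q(b) = √(b + 143) = √(143 + b))
1/Q(1/(-829 + 418)) = 1/(√(143 + 1/(-829 + 418))) = 1/(√(143 + 1/(-411))) = 1/(√(143 - 1/411)) = 1/(√(58772/411)) = 1/(2*√6038823/411) = √6038823/29386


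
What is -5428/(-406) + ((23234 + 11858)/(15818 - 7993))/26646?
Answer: 282944778988/21163252425 ≈ 13.370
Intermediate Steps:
-5428/(-406) + ((23234 + 11858)/(15818 - 7993))/26646 = -5428*(-1/406) + (35092/7825)*(1/26646) = 2714/203 + (35092*(1/7825))*(1/26646) = 2714/203 + (35092/7825)*(1/26646) = 2714/203 + 17546/104252475 = 282944778988/21163252425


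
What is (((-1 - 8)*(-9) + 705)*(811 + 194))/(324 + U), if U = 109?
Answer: 789930/433 ≈ 1824.3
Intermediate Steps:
(((-1 - 8)*(-9) + 705)*(811 + 194))/(324 + U) = (((-1 - 8)*(-9) + 705)*(811 + 194))/(324 + 109) = ((-9*(-9) + 705)*1005)/433 = ((81 + 705)*1005)/433 = (786*1005)/433 = (1/433)*789930 = 789930/433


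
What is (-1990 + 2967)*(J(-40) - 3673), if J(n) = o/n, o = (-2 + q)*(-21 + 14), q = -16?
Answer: -71831971/20 ≈ -3.5916e+6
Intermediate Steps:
o = 126 (o = (-2 - 16)*(-21 + 14) = -18*(-7) = 126)
J(n) = 126/n
(-1990 + 2967)*(J(-40) - 3673) = (-1990 + 2967)*(126/(-40) - 3673) = 977*(126*(-1/40) - 3673) = 977*(-63/20 - 3673) = 977*(-73523/20) = -71831971/20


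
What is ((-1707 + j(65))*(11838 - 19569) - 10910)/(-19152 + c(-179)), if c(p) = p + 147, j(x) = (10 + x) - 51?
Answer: -13000363/19184 ≈ -677.67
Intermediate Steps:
j(x) = -41 + x
c(p) = 147 + p
((-1707 + j(65))*(11838 - 19569) - 10910)/(-19152 + c(-179)) = ((-1707 + (-41 + 65))*(11838 - 19569) - 10910)/(-19152 + (147 - 179)) = ((-1707 + 24)*(-7731) - 10910)/(-19152 - 32) = (-1683*(-7731) - 10910)/(-19184) = (13011273 - 10910)*(-1/19184) = 13000363*(-1/19184) = -13000363/19184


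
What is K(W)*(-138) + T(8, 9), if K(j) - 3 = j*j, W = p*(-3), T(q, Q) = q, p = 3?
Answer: -11584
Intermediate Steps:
W = -9 (W = 3*(-3) = -9)
K(j) = 3 + j² (K(j) = 3 + j*j = 3 + j²)
K(W)*(-138) + T(8, 9) = (3 + (-9)²)*(-138) + 8 = (3 + 81)*(-138) + 8 = 84*(-138) + 8 = -11592 + 8 = -11584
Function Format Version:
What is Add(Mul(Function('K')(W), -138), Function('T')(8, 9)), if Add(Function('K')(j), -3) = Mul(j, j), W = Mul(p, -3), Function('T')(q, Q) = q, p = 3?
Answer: -11584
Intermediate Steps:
W = -9 (W = Mul(3, -3) = -9)
Function('K')(j) = Add(3, Pow(j, 2)) (Function('K')(j) = Add(3, Mul(j, j)) = Add(3, Pow(j, 2)))
Add(Mul(Function('K')(W), -138), Function('T')(8, 9)) = Add(Mul(Add(3, Pow(-9, 2)), -138), 8) = Add(Mul(Add(3, 81), -138), 8) = Add(Mul(84, -138), 8) = Add(-11592, 8) = -11584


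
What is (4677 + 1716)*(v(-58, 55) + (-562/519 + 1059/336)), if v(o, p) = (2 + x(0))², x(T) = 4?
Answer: 4715628101/19376 ≈ 2.4337e+5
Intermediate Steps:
v(o, p) = 36 (v(o, p) = (2 + 4)² = 6² = 36)
(4677 + 1716)*(v(-58, 55) + (-562/519 + 1059/336)) = (4677 + 1716)*(36 + (-562/519 + 1059/336)) = 6393*(36 + (-562*1/519 + 1059*(1/336))) = 6393*(36 + (-562/519 + 353/112)) = 6393*(36 + 120263/58128) = 6393*(2212871/58128) = 4715628101/19376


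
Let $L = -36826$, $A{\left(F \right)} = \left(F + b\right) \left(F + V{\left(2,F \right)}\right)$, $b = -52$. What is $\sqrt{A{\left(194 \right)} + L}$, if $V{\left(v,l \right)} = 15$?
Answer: $2 i \sqrt{1787} \approx 84.546 i$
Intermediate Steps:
$A{\left(F \right)} = \left(-52 + F\right) \left(15 + F\right)$ ($A{\left(F \right)} = \left(F - 52\right) \left(F + 15\right) = \left(-52 + F\right) \left(15 + F\right)$)
$\sqrt{A{\left(194 \right)} + L} = \sqrt{\left(-780 + 194^{2} - 7178\right) - 36826} = \sqrt{\left(-780 + 37636 - 7178\right) - 36826} = \sqrt{29678 - 36826} = \sqrt{-7148} = 2 i \sqrt{1787}$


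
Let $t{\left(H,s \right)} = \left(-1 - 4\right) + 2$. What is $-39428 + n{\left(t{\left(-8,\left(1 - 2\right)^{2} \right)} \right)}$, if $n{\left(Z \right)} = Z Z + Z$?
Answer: $-39422$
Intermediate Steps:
$t{\left(H,s \right)} = -3$ ($t{\left(H,s \right)} = -5 + 2 = -3$)
$n{\left(Z \right)} = Z + Z^{2}$ ($n{\left(Z \right)} = Z^{2} + Z = Z + Z^{2}$)
$-39428 + n{\left(t{\left(-8,\left(1 - 2\right)^{2} \right)} \right)} = -39428 - 3 \left(1 - 3\right) = -39428 - -6 = -39428 + 6 = -39422$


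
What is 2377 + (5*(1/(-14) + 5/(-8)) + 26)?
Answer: 134373/56 ≈ 2399.5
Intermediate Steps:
2377 + (5*(1/(-14) + 5/(-8)) + 26) = 2377 + (5*(1*(-1/14) + 5*(-⅛)) + 26) = 2377 + (5*(-1/14 - 5/8) + 26) = 2377 + (5*(-39/56) + 26) = 2377 + (-195/56 + 26) = 2377 + 1261/56 = 134373/56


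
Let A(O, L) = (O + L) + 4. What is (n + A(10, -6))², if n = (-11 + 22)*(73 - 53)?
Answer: 51984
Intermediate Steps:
n = 220 (n = 11*20 = 220)
A(O, L) = 4 + L + O (A(O, L) = (L + O) + 4 = 4 + L + O)
(n + A(10, -6))² = (220 + (4 - 6 + 10))² = (220 + 8)² = 228² = 51984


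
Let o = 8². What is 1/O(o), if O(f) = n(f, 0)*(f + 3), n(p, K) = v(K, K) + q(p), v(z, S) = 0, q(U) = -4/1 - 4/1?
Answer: -1/536 ≈ -0.0018657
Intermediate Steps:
q(U) = -8 (q(U) = -4*1 - 4*1 = -4 - 4 = -8)
n(p, K) = -8 (n(p, K) = 0 - 8 = -8)
o = 64
O(f) = -24 - 8*f (O(f) = -8*(f + 3) = -8*(3 + f) = -24 - 8*f)
1/O(o) = 1/(-24 - 8*64) = 1/(-24 - 512) = 1/(-536) = -1/536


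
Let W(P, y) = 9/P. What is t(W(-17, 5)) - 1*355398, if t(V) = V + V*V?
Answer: -102710094/289 ≈ -3.5540e+5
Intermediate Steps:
t(V) = V + V²
t(W(-17, 5)) - 1*355398 = (9/(-17))*(1 + 9/(-17)) - 1*355398 = (9*(-1/17))*(1 + 9*(-1/17)) - 355398 = -9*(1 - 9/17)/17 - 355398 = -9/17*8/17 - 355398 = -72/289 - 355398 = -102710094/289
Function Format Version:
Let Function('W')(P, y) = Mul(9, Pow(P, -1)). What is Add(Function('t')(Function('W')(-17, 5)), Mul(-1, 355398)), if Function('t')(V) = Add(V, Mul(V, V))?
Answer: Rational(-102710094, 289) ≈ -3.5540e+5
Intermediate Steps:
Function('t')(V) = Add(V, Pow(V, 2))
Add(Function('t')(Function('W')(-17, 5)), Mul(-1, 355398)) = Add(Mul(Mul(9, Pow(-17, -1)), Add(1, Mul(9, Pow(-17, -1)))), Mul(-1, 355398)) = Add(Mul(Mul(9, Rational(-1, 17)), Add(1, Mul(9, Rational(-1, 17)))), -355398) = Add(Mul(Rational(-9, 17), Add(1, Rational(-9, 17))), -355398) = Add(Mul(Rational(-9, 17), Rational(8, 17)), -355398) = Add(Rational(-72, 289), -355398) = Rational(-102710094, 289)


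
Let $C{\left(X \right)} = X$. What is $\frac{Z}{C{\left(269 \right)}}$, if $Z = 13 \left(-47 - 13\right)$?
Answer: $- \frac{780}{269} \approx -2.8996$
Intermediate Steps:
$Z = -780$ ($Z = 13 \left(-60\right) = -780$)
$\frac{Z}{C{\left(269 \right)}} = - \frac{780}{269}$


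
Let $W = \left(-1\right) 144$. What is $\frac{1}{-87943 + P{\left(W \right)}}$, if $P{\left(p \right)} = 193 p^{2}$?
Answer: $\frac{1}{3914105} \approx 2.5549 \cdot 10^{-7}$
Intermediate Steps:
$W = -144$
$\frac{1}{-87943 + P{\left(W \right)}} = \frac{1}{-87943 + 193 \left(-144\right)^{2}} = \frac{1}{-87943 + 193 \cdot 20736} = \frac{1}{-87943 + 4002048} = \frac{1}{3914105}$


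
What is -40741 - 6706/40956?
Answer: -834297551/20478 ≈ -40741.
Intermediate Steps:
-40741 - 6706/40956 = -40741 - 6706*1/40956 = -40741 - 3353/20478 = -834297551/20478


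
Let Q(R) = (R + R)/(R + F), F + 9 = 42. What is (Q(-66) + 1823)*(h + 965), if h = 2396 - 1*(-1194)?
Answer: 8321985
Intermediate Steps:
F = 33 (F = -9 + 42 = 33)
h = 3590 (h = 2396 + 1194 = 3590)
Q(R) = 2*R/(33 + R) (Q(R) = (R + R)/(R + 33) = (2*R)/(33 + R) = 2*R/(33 + R))
(Q(-66) + 1823)*(h + 965) = (2*(-66)/(33 - 66) + 1823)*(3590 + 965) = (2*(-66)/(-33) + 1823)*4555 = (2*(-66)*(-1/33) + 1823)*4555 = (4 + 1823)*4555 = 1827*4555 = 8321985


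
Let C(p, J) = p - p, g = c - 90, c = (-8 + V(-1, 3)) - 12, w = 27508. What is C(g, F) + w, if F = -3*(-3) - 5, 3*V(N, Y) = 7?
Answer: 27508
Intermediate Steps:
V(N, Y) = 7/3 (V(N, Y) = (⅓)*7 = 7/3)
F = 4 (F = 9 - 5 = 4)
c = -53/3 (c = (-8 + 7/3) - 12 = -17/3 - 12 = -53/3 ≈ -17.667)
g = -323/3 (g = -53/3 - 90 = -323/3 ≈ -107.67)
C(p, J) = 0
C(g, F) + w = 0 + 27508 = 27508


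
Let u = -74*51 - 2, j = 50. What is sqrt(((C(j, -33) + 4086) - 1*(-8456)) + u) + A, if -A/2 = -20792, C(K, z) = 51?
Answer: 41584 + sqrt(8817) ≈ 41678.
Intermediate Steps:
A = 41584 (A = -2*(-20792) = 41584)
u = -3776 (u = -3774 - 2 = -3776)
sqrt(((C(j, -33) + 4086) - 1*(-8456)) + u) + A = sqrt(((51 + 4086) - 1*(-8456)) - 3776) + 41584 = sqrt((4137 + 8456) - 3776) + 41584 = sqrt(12593 - 3776) + 41584 = sqrt(8817) + 41584 = 41584 + sqrt(8817)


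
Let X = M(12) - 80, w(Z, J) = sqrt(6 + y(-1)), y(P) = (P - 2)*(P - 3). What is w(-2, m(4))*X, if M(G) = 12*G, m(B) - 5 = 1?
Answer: 192*sqrt(2) ≈ 271.53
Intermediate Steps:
m(B) = 6 (m(B) = 5 + 1 = 6)
y(P) = (-3 + P)*(-2 + P) (y(P) = (-2 + P)*(-3 + P) = (-3 + P)*(-2 + P))
w(Z, J) = 3*sqrt(2) (w(Z, J) = sqrt(6 + (6 + (-1)**2 - 5*(-1))) = sqrt(6 + (6 + 1 + 5)) = sqrt(6 + 12) = sqrt(18) = 3*sqrt(2))
X = 64 (X = 12*12 - 80 = 144 - 80 = 64)
w(-2, m(4))*X = (3*sqrt(2))*64 = 192*sqrt(2)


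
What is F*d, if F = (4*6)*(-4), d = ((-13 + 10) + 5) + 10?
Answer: -1152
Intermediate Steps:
d = 12 (d = (-3 + 5) + 10 = 2 + 10 = 12)
F = -96 (F = 24*(-4) = -96)
F*d = -96*12 = -1152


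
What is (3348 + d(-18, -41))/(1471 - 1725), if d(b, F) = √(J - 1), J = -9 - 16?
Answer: -1674/127 - I*√26/254 ≈ -13.181 - 0.020075*I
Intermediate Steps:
J = -25
d(b, F) = I*√26 (d(b, F) = √(-25 - 1) = √(-26) = I*√26)
(3348 + d(-18, -41))/(1471 - 1725) = (3348 + I*√26)/(1471 - 1725) = (3348 + I*√26)/(-254) = (3348 + I*√26)*(-1/254) = -1674/127 - I*√26/254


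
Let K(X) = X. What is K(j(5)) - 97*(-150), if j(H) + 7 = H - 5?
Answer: 14543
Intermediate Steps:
j(H) = -12 + H (j(H) = -7 + (H - 5) = -7 + (-5 + H) = -12 + H)
K(j(5)) - 97*(-150) = (-12 + 5) - 97*(-150) = -7 + 14550 = 14543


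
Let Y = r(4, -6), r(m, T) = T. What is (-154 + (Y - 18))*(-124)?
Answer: 22072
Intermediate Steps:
Y = -6
(-154 + (Y - 18))*(-124) = (-154 + (-6 - 18))*(-124) = (-154 - 24)*(-124) = -178*(-124) = 22072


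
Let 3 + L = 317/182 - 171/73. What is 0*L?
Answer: 0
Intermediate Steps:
L = -47839/13286 (L = -3 + (317/182 - 171/73) = -3 - 7981/13286 = -47839/13286 ≈ -3.6007)
0*L = 0*(-47839/13286) = 0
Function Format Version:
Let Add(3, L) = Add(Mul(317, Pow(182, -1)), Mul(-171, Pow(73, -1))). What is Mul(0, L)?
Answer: 0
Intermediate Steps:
L = Rational(-47839, 13286) (L = Add(-3, Add(Mul(317, Pow(182, -1)), Mul(-171, Pow(73, -1)))) = Add(-3, Add(Mul(317, Rational(1, 182)), Mul(-171, Rational(1, 73)))) = Add(-3, Add(Rational(317, 182), Rational(-171, 73))) = Add(-3, Rational(-7981, 13286)) = Rational(-47839, 13286) ≈ -3.6007)
Mul(0, L) = Mul(0, Rational(-47839, 13286)) = 0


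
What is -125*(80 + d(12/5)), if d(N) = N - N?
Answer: -10000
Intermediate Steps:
d(N) = 0
-125*(80 + d(12/5)) = -125*(80 + 0) = -125*80 = -10000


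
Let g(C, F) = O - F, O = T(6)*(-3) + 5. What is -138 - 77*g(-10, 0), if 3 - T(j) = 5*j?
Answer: -6760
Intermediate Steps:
T(j) = 3 - 5*j
O = 86 (O = (3 - 5*6)*(-3) + 5 = (3 - 30)*(-3) + 5 = -27*(-3) + 5 = 81 + 5 = 86)
g(C, F) = 86 - F
-138 - 77*g(-10, 0) = -138 - 77*(86 - 1*0) = -138 - 77*(86 + 0) = -138 - 77*86 = -138 - 6622 = -6760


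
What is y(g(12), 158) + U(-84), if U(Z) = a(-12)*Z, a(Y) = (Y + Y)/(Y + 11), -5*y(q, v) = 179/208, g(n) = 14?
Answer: -2096819/1040 ≈ -2016.2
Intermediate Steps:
y(q, v) = -179/1040 (y(q, v) = -179/(5*208) = -1/5*179/208 = -179/1040)
a(Y) = 2*Y/(11 + Y) (a(Y) = (2*Y)/(11 + Y) = 2*Y/(11 + Y))
U(Z) = 24*Z (U(Z) = (2*(-12)/(11 - 12))*Z = (2*(-12)/(-1))*Z = (2*(-12)*(-1))*Z = 24*Z)
y(g(12), 158) + U(-84) = -179/1040 + 24*(-84) = -179/1040 - 2016 = -2096819/1040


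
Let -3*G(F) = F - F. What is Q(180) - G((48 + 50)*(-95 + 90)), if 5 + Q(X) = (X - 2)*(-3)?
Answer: -539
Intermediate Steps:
Q(X) = 1 - 3*X (Q(X) = -5 + (X - 2)*(-3) = -5 + (-2 + X)*(-3) = -5 + (6 - 3*X) = 1 - 3*X)
G(F) = 0 (G(F) = -(F - F)/3 = -1/3*0 = 0)
Q(180) - G((48 + 50)*(-95 + 90)) = (1 - 3*180) - 1*0 = (1 - 540) + 0 = -539 + 0 = -539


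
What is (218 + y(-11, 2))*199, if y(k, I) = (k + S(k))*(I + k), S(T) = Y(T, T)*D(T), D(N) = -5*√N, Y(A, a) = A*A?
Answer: 63083 + 1083555*I*√11 ≈ 63083.0 + 3.5937e+6*I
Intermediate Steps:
Y(A, a) = A²
S(T) = -5*T^(5/2) (S(T) = T²*(-5*√T) = -5*T^(5/2))
y(k, I) = (I + k)*(k - 5*k^(5/2)) (y(k, I) = (k - 5*k^(5/2))*(I + k) = (I + k)*(k - 5*k^(5/2)))
(218 + y(-11, 2))*199 = (218 + ((-11)² - (-6655)*I*√11 + 2*(-11) - 5*2*(-11)^(5/2)))*199 = (218 + (121 - (-6655)*I*√11 - 22 - 5*2*121*I*√11))*199 = (218 + (121 + 6655*I*√11 - 22 - 1210*I*√11))*199 = (218 + (99 + 5445*I*√11))*199 = (317 + 5445*I*√11)*199 = 63083 + 1083555*I*√11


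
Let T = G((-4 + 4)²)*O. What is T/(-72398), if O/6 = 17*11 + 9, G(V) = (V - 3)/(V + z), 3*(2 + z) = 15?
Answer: 588/36199 ≈ 0.016244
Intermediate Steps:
z = 3 (z = -2 + (⅓)*15 = -2 + 5 = 3)
G(V) = (-3 + V)/(3 + V) (G(V) = (V - 3)/(V + 3) = (-3 + V)/(3 + V))
O = 1176 (O = 6*(17*11 + 9) = 6*(187 + 9) = 6*196 = 1176)
T = -1176 (T = ((-3 + (-4 + 4)²)/(3 + (-4 + 4)²))*1176 = ((-3 + 0²)/(3 + 0²))*1176 = ((-3 + 0)/(3 + 0))*1176 = (-3/3)*1176 = ((⅓)*(-3))*1176 = -1*1176 = -1176)
T/(-72398) = -1176/(-72398) = -1176*(-1/72398) = 588/36199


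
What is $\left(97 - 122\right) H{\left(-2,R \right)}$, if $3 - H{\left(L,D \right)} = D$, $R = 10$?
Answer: $175$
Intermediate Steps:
$H{\left(L,D \right)} = 3 - D$
$\left(97 - 122\right) H{\left(-2,R \right)} = \left(97 - 122\right) \left(3 - 10\right) = - 25 \left(3 - 10\right) = \left(-25\right) \left(-7\right) = 175$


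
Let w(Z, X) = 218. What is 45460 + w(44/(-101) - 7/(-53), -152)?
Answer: 45678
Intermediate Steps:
45460 + w(44/(-101) - 7/(-53), -152) = 45460 + 218 = 45678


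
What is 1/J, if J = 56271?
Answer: 1/56271 ≈ 1.7771e-5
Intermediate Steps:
1/J = 1/56271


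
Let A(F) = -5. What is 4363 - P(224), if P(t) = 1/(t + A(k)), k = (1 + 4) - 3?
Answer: 955496/219 ≈ 4363.0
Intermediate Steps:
k = 2 (k = 5 - 3 = 2)
P(t) = 1/(-5 + t) (P(t) = 1/(t - 5) = 1/(-5 + t))
4363 - P(224) = 4363 - 1/(-5 + 224) = 4363 - 1/219 = 955496/219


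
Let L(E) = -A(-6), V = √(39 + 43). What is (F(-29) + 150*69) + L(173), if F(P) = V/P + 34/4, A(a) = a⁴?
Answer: 18125/2 - √82/29 ≈ 9062.2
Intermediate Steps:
V = √82 ≈ 9.0554
L(E) = -1296 (L(E) = -1*(-6)⁴ = -1*1296 = -1296)
F(P) = 17/2 + √82/P (F(P) = √82/P + 34/4 = √82/P + 34*(¼) = √82/P + 17/2 = 17/2 + √82/P)
(F(-29) + 150*69) + L(173) = ((17/2 + √82/(-29)) + 150*69) - 1296 = ((17/2 + √82*(-1/29)) + 10350) - 1296 = ((17/2 - √82/29) + 10350) - 1296 = (20717/2 - √82/29) - 1296 = 18125/2 - √82/29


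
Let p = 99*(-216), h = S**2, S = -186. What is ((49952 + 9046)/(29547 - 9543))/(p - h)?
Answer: -9833/186637320 ≈ -5.2685e-5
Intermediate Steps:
h = 34596 (h = (-186)**2 = 34596)
p = -21384
((49952 + 9046)/(29547 - 9543))/(p - h) = ((49952 + 9046)/(29547 - 9543))/(-21384 - 1*34596) = (58998/20004)/(-21384 - 34596) = (58998*(1/20004))/(-55980) = (9833/3334)*(-1/55980) = -9833/186637320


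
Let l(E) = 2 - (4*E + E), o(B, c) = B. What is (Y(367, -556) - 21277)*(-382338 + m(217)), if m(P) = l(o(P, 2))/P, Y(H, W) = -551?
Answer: 1811034868212/217 ≈ 8.3458e+9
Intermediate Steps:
l(E) = 2 - 5*E
m(P) = (2 - 5*P)/P
(Y(367, -556) - 21277)*(-382338 + m(217)) = (-551 - 21277)*(-382338 + (-5 + 2/217)) = -21828*(-382338 + (-5 + 2*(1/217))) = -21828*(-382338 + (-5 + 2/217)) = -21828*(-382338 - 1083/217) = -21828*(-82968429/217) = 1811034868212/217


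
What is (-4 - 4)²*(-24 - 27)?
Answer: -3264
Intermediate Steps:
(-4 - 4)²*(-24 - 27) = (-8)²*(-51) = 64*(-51) = -3264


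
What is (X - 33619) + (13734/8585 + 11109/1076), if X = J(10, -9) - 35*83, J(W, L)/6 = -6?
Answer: -337611389051/9237460 ≈ -36548.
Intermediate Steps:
J(W, L) = -36 (J(W, L) = 6*(-6) = -36)
X = -2941 (X = -36 - 35*83 = -36 - 2905 = -2941)
(X - 33619) + (13734/8585 + 11109/1076) = (-2941 - 33619) + (13734/8585 + 11109/1076) = -36560 + (13734*(1/8585) + 11109*(1/1076)) = -36560 + (13734/8585 + 11109/1076) = -36560 + 110148549/9237460 = -337611389051/9237460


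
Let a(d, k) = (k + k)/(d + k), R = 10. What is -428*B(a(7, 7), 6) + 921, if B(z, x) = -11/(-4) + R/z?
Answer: -4536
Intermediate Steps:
a(d, k) = 2*k/(d + k) (a(d, k) = (2*k)/(d + k) = 2*k/(d + k))
B(z, x) = 11/4 + 10/z (B(z, x) = -11/(-4) + 10/z = -11*(-¼) + 10/z = 11/4 + 10/z)
-428*B(a(7, 7), 6) + 921 = -428*(11/4 + 10/((2*7/(7 + 7)))) + 921 = -428*(11/4 + 10/((2*7/14))) + 921 = -428*(11/4 + 10/((2*7*(1/14)))) + 921 = -428*(11/4 + 10/1) + 921 = -428*(11/4 + 10*1) + 921 = -428*(11/4 + 10) + 921 = -428*51/4 + 921 = -5457 + 921 = -4536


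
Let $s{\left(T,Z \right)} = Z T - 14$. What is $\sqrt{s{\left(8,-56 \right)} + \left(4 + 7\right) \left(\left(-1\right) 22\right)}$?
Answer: $8 i \sqrt{11} \approx 26.533 i$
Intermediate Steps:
$s{\left(T,Z \right)} = -14 + T Z$ ($s{\left(T,Z \right)} = T Z - 14 = -14 + T Z$)
$\sqrt{s{\left(8,-56 \right)} + \left(4 + 7\right) \left(\left(-1\right) 22\right)} = \sqrt{\left(-14 + 8 \left(-56\right)\right) + \left(4 + 7\right) \left(\left(-1\right) 22\right)} = \sqrt{\left(-14 - 448\right) + 11 \left(-22\right)} = \sqrt{-462 - 242} = \sqrt{-704} = 8 i \sqrt{11}$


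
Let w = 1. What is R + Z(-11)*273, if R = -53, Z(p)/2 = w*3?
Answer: 1585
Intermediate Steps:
Z(p) = 6 (Z(p) = 2*(1*3) = 2*3 = 6)
R + Z(-11)*273 = -53 + 6*273 = -53 + 1638 = 1585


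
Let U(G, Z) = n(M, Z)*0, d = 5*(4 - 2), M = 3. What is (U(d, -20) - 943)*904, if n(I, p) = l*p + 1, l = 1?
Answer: -852472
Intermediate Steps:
n(I, p) = 1 + p (n(I, p) = 1*p + 1 = p + 1 = 1 + p)
d = 10 (d = 5*2 = 10)
U(G, Z) = 0 (U(G, Z) = (1 + Z)*0 = 0)
(U(d, -20) - 943)*904 = (0 - 943)*904 = -943*904 = -852472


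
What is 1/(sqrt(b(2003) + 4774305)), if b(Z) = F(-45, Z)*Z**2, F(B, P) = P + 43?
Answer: sqrt(8213344719)/8213344719 ≈ 1.1034e-5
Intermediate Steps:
F(B, P) = 43 + P
b(Z) = Z**2*(43 + Z) (b(Z) = (43 + Z)*Z**2 = Z**2*(43 + Z))
1/(sqrt(b(2003) + 4774305)) = 1/(sqrt(2003**2*(43 + 2003) + 4774305)) = 1/(sqrt(4012009*2046 + 4774305)) = 1/(sqrt(8208570414 + 4774305)) = 1/(sqrt(8213344719)) = sqrt(8213344719)/8213344719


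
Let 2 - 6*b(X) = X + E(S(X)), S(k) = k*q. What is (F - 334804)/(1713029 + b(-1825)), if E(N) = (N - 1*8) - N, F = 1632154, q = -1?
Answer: 7784100/10280009 ≈ 0.75721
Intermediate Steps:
S(k) = -k (S(k) = k*(-1) = -k)
E(N) = -8 (E(N) = (N - 8) - N = (-8 + N) - N = -8)
b(X) = 5/3 - X/6 (b(X) = ⅓ - (X - 8)/6 = ⅓ - (-8 + X)/6 = ⅓ + (4/3 - X/6) = 5/3 - X/6)
(F - 334804)/(1713029 + b(-1825)) = (1632154 - 334804)/(1713029 + (5/3 - ⅙*(-1825))) = 1297350/(1713029 + (5/3 + 1825/6)) = 1297350/(1713029 + 1835/6) = 1297350/(10280009/6) = 1297350*(6/10280009) = 7784100/10280009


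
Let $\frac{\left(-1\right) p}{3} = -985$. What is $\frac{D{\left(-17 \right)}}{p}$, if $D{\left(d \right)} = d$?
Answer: $- \frac{17}{2955} \approx -0.005753$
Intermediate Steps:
$p = 2955$ ($p = \left(-3\right) \left(-985\right) = 2955$)
$\frac{D{\left(-17 \right)}}{p} = - \frac{17}{2955}$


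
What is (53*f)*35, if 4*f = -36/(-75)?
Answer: 1113/5 ≈ 222.60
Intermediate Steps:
f = 3/25 (f = (-36/(-75))/4 = (-36*(-1/75))/4 = (¼)*(12/25) = 3/25 ≈ 0.12000)
(53*f)*35 = (53*(3/25))*35 = (159/25)*35 = 1113/5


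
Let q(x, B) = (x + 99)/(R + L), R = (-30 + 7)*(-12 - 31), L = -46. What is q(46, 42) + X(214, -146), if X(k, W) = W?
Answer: -137533/943 ≈ -145.85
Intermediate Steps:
R = 989 (R = -23*(-43) = 989)
q(x, B) = 99/943 + x/943 (q(x, B) = (x + 99)/(989 - 46) = (99 + x)/943 = (99 + x)*(1/943) = 99/943 + x/943)
q(46, 42) + X(214, -146) = (99/943 + (1/943)*46) - 146 = (99/943 + 2/41) - 146 = 145/943 - 146 = -137533/943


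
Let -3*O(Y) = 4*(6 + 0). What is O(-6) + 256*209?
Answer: 53496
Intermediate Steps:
O(Y) = -8 (O(Y) = -4*(6 + 0)/3 = -4*6/3 = -⅓*24 = -8)
O(-6) + 256*209 = -8 + 256*209 = -8 + 53504 = 53496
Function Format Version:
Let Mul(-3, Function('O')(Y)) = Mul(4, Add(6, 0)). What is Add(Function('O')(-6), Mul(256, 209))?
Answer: 53496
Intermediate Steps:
Function('O')(Y) = -8 (Function('O')(Y) = Mul(Rational(-1, 3), Mul(4, Add(6, 0))) = Mul(Rational(-1, 3), Mul(4, 6)) = Mul(Rational(-1, 3), 24) = -8)
Add(Function('O')(-6), Mul(256, 209)) = Add(-8, Mul(256, 209)) = Add(-8, 53504) = 53496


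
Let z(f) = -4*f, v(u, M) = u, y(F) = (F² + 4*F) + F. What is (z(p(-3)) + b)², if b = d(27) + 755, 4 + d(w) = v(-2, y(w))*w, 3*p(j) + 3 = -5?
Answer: 4507129/9 ≈ 5.0079e+5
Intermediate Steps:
y(F) = F² + 5*F
p(j) = -8/3 (p(j) = -1 + (⅓)*(-5) = -1 - 5/3 = -8/3)
d(w) = -4 - 2*w
b = 697 (b = (-4 - 2*27) + 755 = (-4 - 54) + 755 = -58 + 755 = 697)
(z(p(-3)) + b)² = (-4*(-8/3) + 697)² = (32/3 + 697)² = (2123/3)² = 4507129/9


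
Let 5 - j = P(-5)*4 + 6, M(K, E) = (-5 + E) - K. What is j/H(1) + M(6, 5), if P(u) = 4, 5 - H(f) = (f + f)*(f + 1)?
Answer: -23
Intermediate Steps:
H(f) = 5 - 2*f*(1 + f) (H(f) = 5 - (f + f)*(f + 1) = 5 - 2*f*(1 + f))
M(K, E) = -5 + E - K
j = -17 (j = 5 - (4*4 + 6) = 5 - (16 + 6) = 5 - 1*22 = 5 - 22 = -17)
j/H(1) + M(6, 5) = -17/(5 - 2*1 - 2*1**2) + (-5 + 5 - 1*6) = -17/(5 - 2 - 2*1) + (-5 + 5 - 6) = -17/(5 - 2 - 2) - 6 = -17/1 - 6 = -17*1 - 6 = -17 - 6 = -23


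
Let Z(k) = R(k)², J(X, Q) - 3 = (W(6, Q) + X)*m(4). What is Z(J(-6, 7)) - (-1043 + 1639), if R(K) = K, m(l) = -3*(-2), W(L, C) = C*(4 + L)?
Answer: 149173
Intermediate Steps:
m(l) = 6
J(X, Q) = 3 + 6*X + 60*Q (J(X, Q) = 3 + (Q*(4 + 6) + X)*6 = 3 + (Q*10 + X)*6 = 3 + (10*Q + X)*6 = 3 + (X + 10*Q)*6 = 3 + (6*X + 60*Q) = 3 + 6*X + 60*Q)
Z(k) = k²
Z(J(-6, 7)) - (-1043 + 1639) = (3 + 6*(-6) + 60*7)² - (-1043 + 1639) = (3 - 36 + 420)² - 1*596 = 387² - 596 = 149769 - 596 = 149173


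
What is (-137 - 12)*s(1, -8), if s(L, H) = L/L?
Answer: -149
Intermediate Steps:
s(L, H) = 1
(-137 - 12)*s(1, -8) = (-137 - 12)*1 = -149*1 = -149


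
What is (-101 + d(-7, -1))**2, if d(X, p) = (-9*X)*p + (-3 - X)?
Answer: 25600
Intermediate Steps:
d(X, p) = -3 - X - 9*X*p (d(X, p) = -9*X*p + (-3 - X) = -3 - X - 9*X*p)
(-101 + d(-7, -1))**2 = (-101 + (-3 - 1*(-7) - 9*(-7)*(-1)))**2 = (-101 + (-3 + 7 - 63))**2 = (-101 - 59)**2 = (-160)**2 = 25600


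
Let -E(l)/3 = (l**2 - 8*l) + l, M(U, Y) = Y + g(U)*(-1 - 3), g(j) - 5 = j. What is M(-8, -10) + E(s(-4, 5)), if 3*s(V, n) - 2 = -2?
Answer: 2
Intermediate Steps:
g(j) = 5 + j
s(V, n) = 0 (s(V, n) = 2/3 + (1/3)*(-2) = 2/3 - 2/3 = 0)
M(U, Y) = -20 + Y - 4*U (M(U, Y) = Y + (5 + U)*(-1 - 3) = Y + (5 + U)*(-4) = Y + (-20 - 4*U) = -20 + Y - 4*U)
E(l) = -3*l**2 + 21*l (E(l) = -3*((l**2 - 8*l) + l) = -3*(l**2 - 7*l) = -3*l**2 + 21*l)
M(-8, -10) + E(s(-4, 5)) = (-20 - 10 - 4*(-8)) + 3*0*(7 - 1*0) = (-20 - 10 + 32) + 3*0*(7 + 0) = 2 + 3*0*7 = 2 + 0 = 2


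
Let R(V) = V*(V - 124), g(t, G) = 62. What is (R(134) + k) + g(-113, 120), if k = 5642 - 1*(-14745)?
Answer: 21789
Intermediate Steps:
k = 20387 (k = 5642 + 14745 = 20387)
R(V) = V*(-124 + V)
(R(134) + k) + g(-113, 120) = (134*(-124 + 134) + 20387) + 62 = (134*10 + 20387) + 62 = (1340 + 20387) + 62 = 21727 + 62 = 21789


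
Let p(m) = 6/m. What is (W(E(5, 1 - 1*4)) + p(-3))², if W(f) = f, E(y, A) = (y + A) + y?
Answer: 25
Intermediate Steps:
E(y, A) = A + 2*y (E(y, A) = (A + y) + y = A + 2*y)
(W(E(5, 1 - 1*4)) + p(-3))² = (((1 - 1*4) + 2*5) + 6/(-3))² = (((1 - 4) + 10) + 6*(-⅓))² = ((-3 + 10) - 2)² = (7 - 2)² = 5² = 25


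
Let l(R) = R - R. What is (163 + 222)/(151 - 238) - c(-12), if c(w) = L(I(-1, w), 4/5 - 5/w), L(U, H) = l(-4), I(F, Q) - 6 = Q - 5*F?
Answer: -385/87 ≈ -4.4253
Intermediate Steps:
I(F, Q) = 6 + Q - 5*F (I(F, Q) = 6 + (Q - 5*F) = 6 + Q - 5*F)
l(R) = 0
L(U, H) = 0
c(w) = 0
(163 + 222)/(151 - 238) - c(-12) = (163 + 222)/(151 - 238) - 1*0 = 385/(-87) + 0 = 385*(-1/87) + 0 = -385/87 + 0 = -385/87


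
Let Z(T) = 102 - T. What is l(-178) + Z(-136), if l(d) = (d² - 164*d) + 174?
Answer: 61288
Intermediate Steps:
l(d) = 174 + d² - 164*d
l(-178) + Z(-136) = (174 + (-178)² - 164*(-178)) + (102 - 1*(-136)) = (174 + 31684 + 29192) + (102 + 136) = 61050 + 238 = 61288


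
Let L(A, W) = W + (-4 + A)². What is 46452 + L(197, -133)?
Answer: 83568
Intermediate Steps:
46452 + L(197, -133) = 46452 + (-133 + (-4 + 197)²) = 46452 + (-133 + 193²) = 46452 + (-133 + 37249) = 46452 + 37116 = 83568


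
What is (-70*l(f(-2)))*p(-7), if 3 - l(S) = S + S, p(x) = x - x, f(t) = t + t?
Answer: 0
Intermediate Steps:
f(t) = 2*t
p(x) = 0
l(S) = 3 - 2*S (l(S) = 3 - (S + S) = 3 - 2*S)
(-70*l(f(-2)))*p(-7) = -70*(3 - 4*(-2))*0 = -70*(3 - 2*(-4))*0 = -70*(3 + 8)*0 = -70*11*0 = -770*0 = 0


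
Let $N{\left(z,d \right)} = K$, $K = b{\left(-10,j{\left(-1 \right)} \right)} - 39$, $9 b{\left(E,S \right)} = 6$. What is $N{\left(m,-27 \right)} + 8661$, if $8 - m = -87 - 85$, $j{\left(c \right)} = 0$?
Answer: $\frac{25868}{3} \approx 8622.7$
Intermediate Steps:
$b{\left(E,S \right)} = \frac{2}{3}$ ($b{\left(E,S \right)} = \frac{1}{9} \cdot 6 = \frac{2}{3}$)
$m = 180$ ($m = 8 - \left(-87 - 85\right) = 8 - -172 = 8 + 172 = 180$)
$K = - \frac{115}{3}$ ($K = \frac{2}{3} - 39 = - \frac{115}{3} \approx -38.333$)
$N{\left(z,d \right)} = - \frac{115}{3}$
$N{\left(m,-27 \right)} + 8661 = - \frac{115}{3} + 8661 = \frac{25868}{3}$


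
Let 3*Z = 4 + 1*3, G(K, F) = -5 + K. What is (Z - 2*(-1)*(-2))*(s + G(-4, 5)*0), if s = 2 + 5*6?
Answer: -160/3 ≈ -53.333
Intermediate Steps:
s = 32 (s = 2 + 30 = 32)
Z = 7/3 (Z = (4 + 1*3)/3 = (4 + 3)/3 = (1/3)*7 = 7/3 ≈ 2.3333)
(Z - 2*(-1)*(-2))*(s + G(-4, 5)*0) = (7/3 - 2*(-1)*(-2))*(32 + (-5 - 4)*0) = (7/3 + 2*(-2))*(32 - 9*0) = (7/3 - 4)*(32 + 0) = -5/3*32 = -160/3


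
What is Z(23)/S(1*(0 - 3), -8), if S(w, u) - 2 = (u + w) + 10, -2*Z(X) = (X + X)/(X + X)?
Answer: -½ ≈ -0.50000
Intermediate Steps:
Z(X) = -½ (Z(X) = -(X + X)/(2*(X + X)) = -2*X/(2*(2*X)) = -2*X*1/(2*X)/2 = -½*1 = -½)
S(w, u) = 12 + u + w (S(w, u) = 2 + ((u + w) + 10) = 2 + (10 + u + w) = 12 + u + w)
Z(23)/S(1*(0 - 3), -8) = -1/(2*(12 - 8 + 1*(0 - 3))) = -1/(2*(12 - 8 + 1*(-3))) = -1/(2*(12 - 8 - 3)) = -½/1 = -½*1 = -½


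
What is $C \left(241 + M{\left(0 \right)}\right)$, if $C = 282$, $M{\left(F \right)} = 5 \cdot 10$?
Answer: $82062$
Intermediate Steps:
$M{\left(F \right)} = 50$
$C \left(241 + M{\left(0 \right)}\right) = 282 \left(241 + 50\right) = 282 \cdot 291 = 82062$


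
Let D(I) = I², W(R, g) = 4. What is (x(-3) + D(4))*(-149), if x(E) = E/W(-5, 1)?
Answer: -9089/4 ≈ -2272.3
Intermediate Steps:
x(E) = E/4
(x(-3) + D(4))*(-149) = ((¼)*(-3) + 4²)*(-149) = (-¾ + 16)*(-149) = (61/4)*(-149) = -9089/4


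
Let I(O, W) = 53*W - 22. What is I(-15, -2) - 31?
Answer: -159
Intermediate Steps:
I(O, W) = -22 + 53*W
I(-15, -2) - 31 = (-22 + 53*(-2)) - 31 = (-22 - 106) - 31 = -128 - 31 = -159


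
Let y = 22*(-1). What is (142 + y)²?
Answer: 14400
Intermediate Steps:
y = -22
(142 + y)² = (142 - 22)² = 120² = 14400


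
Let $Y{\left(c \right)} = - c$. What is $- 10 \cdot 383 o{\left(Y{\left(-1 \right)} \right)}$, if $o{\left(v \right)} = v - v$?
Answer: $0$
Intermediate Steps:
$o{\left(v \right)} = 0$
$- 10 \cdot 383 o{\left(Y{\left(-1 \right)} \right)} = - 10 \cdot 383 \cdot 0 = \left(-10\right) 0 = 0$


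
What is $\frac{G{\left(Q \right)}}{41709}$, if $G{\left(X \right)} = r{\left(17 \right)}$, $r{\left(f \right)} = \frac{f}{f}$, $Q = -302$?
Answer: $\frac{1}{41709} \approx 2.3976 \cdot 10^{-5}$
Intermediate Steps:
$r{\left(f \right)} = 1$
$G{\left(X \right)} = 1$
$\frac{G{\left(Q \right)}}{41709} = 1 \cdot \frac{1}{41709} = \frac{1}{41709}$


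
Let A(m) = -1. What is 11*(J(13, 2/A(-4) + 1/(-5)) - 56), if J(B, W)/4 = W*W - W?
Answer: -7656/25 ≈ -306.24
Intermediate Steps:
J(B, W) = -4*W + 4*W² (J(B, W) = 4*(W*W - W) = 4*(W² - W) = -4*W + 4*W²)
11*(J(13, 2/A(-4) + 1/(-5)) - 56) = 11*(4*(2/(-1) + 1/(-5))*(-1 + (2/(-1) + 1/(-5))) - 56) = 11*(4*(2*(-1) + 1*(-⅕))*(-1 + (2*(-1) + 1*(-⅕))) - 56) = 11*(4*(-2 - ⅕)*(-1 + (-2 - ⅕)) - 56) = 11*(4*(-11/5)*(-1 - 11/5) - 56) = 11*(4*(-11/5)*(-16/5) - 56) = 11*(704/25 - 56) = 11*(-696/25) = -7656/25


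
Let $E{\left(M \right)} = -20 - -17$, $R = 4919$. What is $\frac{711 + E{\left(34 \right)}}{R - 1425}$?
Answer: $\frac{354}{1747} \approx 0.20263$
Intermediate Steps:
$E{\left(M \right)} = -3$ ($E{\left(M \right)} = -20 + 17 = -3$)
$\frac{711 + E{\left(34 \right)}}{R - 1425} = \frac{711 - 3}{4919 - 1425} = \frac{708}{3494} = 708 \cdot \frac{1}{3494} = \frac{354}{1747}$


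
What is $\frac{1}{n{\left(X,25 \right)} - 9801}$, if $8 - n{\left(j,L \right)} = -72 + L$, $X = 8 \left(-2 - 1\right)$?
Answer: $- \frac{1}{9746} \approx -0.00010261$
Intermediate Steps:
$X = -24$ ($X = 8 \left(-3\right) = -24$)
$n{\left(j,L \right)} = 80 - L$ ($n{\left(j,L \right)} = 8 - \left(-72 + L\right) = 80 - L$)
$\frac{1}{n{\left(X,25 \right)} - 9801} = \frac{1}{\left(80 - 25\right) - 9801} = \frac{1}{55 - 9801} = \frac{1}{-9746} = - \frac{1}{9746}$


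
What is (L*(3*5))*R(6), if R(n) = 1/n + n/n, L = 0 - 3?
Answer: -105/2 ≈ -52.500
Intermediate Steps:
L = -3
R(n) = 1 + 1/n (R(n) = 1/n + 1 = 1 + 1/n)
(L*(3*5))*R(6) = (-9*5)*((1 + 6)/6) = (-3*15)*((⅙)*7) = -45*7/6 = -105/2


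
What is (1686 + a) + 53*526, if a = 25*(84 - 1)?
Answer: 31639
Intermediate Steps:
a = 2075 (a = 25*83 = 2075)
(1686 + a) + 53*526 = (1686 + 2075) + 53*526 = 3761 + 27878 = 31639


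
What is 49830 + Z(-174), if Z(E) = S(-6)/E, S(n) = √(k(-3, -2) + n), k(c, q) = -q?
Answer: 49830 - I/87 ≈ 49830.0 - 0.011494*I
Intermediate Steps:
S(n) = √(2 + n) (S(n) = √(-1*(-2) + n) = √(2 + n))
Z(E) = 2*I/E (Z(E) = √(2 - 6)/E = √(-4)/E = (2*I)/E = 2*I/E)
49830 + Z(-174) = 49830 + 2*I/(-174) = 49830 + 2*I*(-1/174) = 49830 - I/87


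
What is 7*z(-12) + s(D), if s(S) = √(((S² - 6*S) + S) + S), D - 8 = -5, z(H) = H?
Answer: -84 + I*√3 ≈ -84.0 + 1.732*I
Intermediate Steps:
D = 3 (D = 8 - 5 = 3)
s(S) = √(S² - 4*S) (s(S) = √((S² - 5*S) + S) = √(S² - 4*S))
7*z(-12) + s(D) = 7*(-12) + √(3*(-4 + 3)) = -84 + √(3*(-1)) = -84 + √(-3) = -84 + I*√3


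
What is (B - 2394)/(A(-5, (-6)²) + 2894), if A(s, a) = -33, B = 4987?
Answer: 2593/2861 ≈ 0.90633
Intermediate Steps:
(B - 2394)/(A(-5, (-6)²) + 2894) = (4987 - 2394)/(-33 + 2894) = 2593/2861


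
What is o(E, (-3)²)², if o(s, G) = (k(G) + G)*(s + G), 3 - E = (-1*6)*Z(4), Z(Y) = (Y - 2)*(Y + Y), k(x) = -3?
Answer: 419904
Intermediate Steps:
Z(Y) = 2*Y*(-2 + Y) (Z(Y) = (-2 + Y)*(2*Y) = 2*Y*(-2 + Y))
E = 99 (E = 3 - (-1*6)*2*4*(-2 + 4) = 3 - (-6)*2*4*2 = 3 - (-6)*16 = 3 - 1*(-96) = 3 + 96 = 99)
o(s, G) = (-3 + G)*(G + s) (o(s, G) = (-3 + G)*(s + G) = (-3 + G)*(G + s))
o(E, (-3)²)² = (((-3)²)² - 3*(-3)² - 3*99 + (-3)²*99)² = (9² - 3*9 - 297 + 9*99)² = (81 - 27 - 297 + 891)² = 648² = 419904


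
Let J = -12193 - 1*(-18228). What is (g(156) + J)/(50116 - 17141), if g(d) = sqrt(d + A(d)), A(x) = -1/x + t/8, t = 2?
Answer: 1207/6595 + sqrt(950586)/2572050 ≈ 0.18340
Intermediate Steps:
J = 6035 (J = -12193 + 18228 = 6035)
A(x) = 1/4 - 1/x (A(x) = -1/x + 2/8 = -1/x + 2*(1/8) = -1/x + 1/4 = 1/4 - 1/x)
g(d) = sqrt(d + (-4 + d)/(4*d))
(g(156) + J)/(50116 - 17141) = (sqrt(1 - 4/156 + 4*156)/2 + 6035)/(50116 - 17141) = (sqrt(1 - 4*1/156 + 624)/2 + 6035)/32975 = (sqrt(1 - 1/39 + 624)/2 + 6035)*(1/32975) = (sqrt(24374/39)/2 + 6035)*(1/32975) = ((sqrt(950586)/39)/2 + 6035)*(1/32975) = (sqrt(950586)/78 + 6035)*(1/32975) = (6035 + sqrt(950586)/78)*(1/32975) = 1207/6595 + sqrt(950586)/2572050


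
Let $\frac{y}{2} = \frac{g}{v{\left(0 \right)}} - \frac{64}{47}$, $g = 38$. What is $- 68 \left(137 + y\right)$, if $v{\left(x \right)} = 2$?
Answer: $- \frac{550596}{47} \approx -11715.0$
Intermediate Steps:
$y = \frac{1658}{47}$ ($y = 2 \left(\frac{38}{2} - \frac{64}{47}\right) = 2 \left(38 \cdot \frac{1}{2} - \frac{64}{47}\right) = 2 \left(19 - \frac{64}{47}\right) = 2 \cdot \frac{829}{47} = \frac{1658}{47} \approx 35.277$)
$- 68 \left(137 + y\right) = - 68 \left(137 + \frac{1658}{47}\right) = \left(-68\right) \frac{8097}{47} = - \frac{550596}{47}$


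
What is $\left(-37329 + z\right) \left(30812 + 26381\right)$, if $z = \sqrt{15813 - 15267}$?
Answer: $-2134957497 + 57193 \sqrt{546} \approx -2.1336 \cdot 10^{9}$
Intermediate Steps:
$z = \sqrt{546} \approx 23.367$
$\left(-37329 + z\right) \left(30812 + 26381\right) = \left(-37329 + \sqrt{546}\right) \left(30812 + 26381\right) = \left(-37329 + \sqrt{546}\right) 57193 = -2134957497 + 57193 \sqrt{546}$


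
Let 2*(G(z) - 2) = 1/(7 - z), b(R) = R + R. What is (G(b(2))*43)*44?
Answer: 12298/3 ≈ 4099.3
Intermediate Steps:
b(R) = 2*R
G(z) = 2 + 1/(2*(7 - z))
(G(b(2))*43)*44 = (((-29 + 4*(2*2))/(2*(-7 + 2*2)))*43)*44 = (((-29 + 4*4)/(2*(-7 + 4)))*43)*44 = (((½)*(-29 + 16)/(-3))*43)*44 = (((½)*(-⅓)*(-13))*43)*44 = ((13/6)*43)*44 = (559/6)*44 = 12298/3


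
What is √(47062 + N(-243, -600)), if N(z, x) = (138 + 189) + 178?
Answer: √47567 ≈ 218.10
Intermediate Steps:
N(z, x) = 505 (N(z, x) = 327 + 178 = 505)
√(47062 + N(-243, -600)) = √(47062 + 505) = √47567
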